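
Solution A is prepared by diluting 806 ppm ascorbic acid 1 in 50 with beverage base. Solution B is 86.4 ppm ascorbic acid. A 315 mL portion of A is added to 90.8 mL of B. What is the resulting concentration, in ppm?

C_A = 806 ppm / 50 = 16.1 ppm.
C_mix = (C_A·V_A + C_B·V_B)/(V_A + V_B) = (16.1×315 + 86.4×90.8) / 405.8 = 31.8 ppm.

31.8 ppm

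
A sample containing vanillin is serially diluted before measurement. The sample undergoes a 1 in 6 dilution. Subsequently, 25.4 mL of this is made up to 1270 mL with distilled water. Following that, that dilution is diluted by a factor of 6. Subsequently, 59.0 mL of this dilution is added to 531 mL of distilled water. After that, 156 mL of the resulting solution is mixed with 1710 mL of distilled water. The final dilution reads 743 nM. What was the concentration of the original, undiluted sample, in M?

Overall dilution factor = 6 × 50 × 6 × 10 × 11.96 = 2.15 × 10⁵.
Original = 743 nM × 2.15 × 10⁵ = 1.60 × 10⁸ nM = 0.160 M.

0.160 M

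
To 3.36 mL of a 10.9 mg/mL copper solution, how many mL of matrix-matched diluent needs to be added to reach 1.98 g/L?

15.1 mL

1.98 g/L = 1.98 mg/mL.
V₂ = C₁V₁/C₂ = 10.9 × 3.36 / 1.98 = 18.5 mL.
Diluent to add = V₂ − V₁ = 18.5 − 3.36 = 15.1 mL.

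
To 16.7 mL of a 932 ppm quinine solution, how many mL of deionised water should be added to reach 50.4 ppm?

V₂ = C₁V₁/C₂ = 932 × 16.7 / 50.4 = 309 mL.
Diluent to add = V₂ − V₁ = 309 − 16.7 = 292 mL.

292 mL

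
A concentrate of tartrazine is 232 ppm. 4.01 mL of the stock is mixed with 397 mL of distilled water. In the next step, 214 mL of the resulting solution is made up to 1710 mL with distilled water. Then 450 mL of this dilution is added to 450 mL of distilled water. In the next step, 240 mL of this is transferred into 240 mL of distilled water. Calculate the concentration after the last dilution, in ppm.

0.0726 ppm

Overall dilution factor = 100.0 × 7.991 × 2 × 2 = 3196.
232 ppm / 3196 = 0.0726 ppm.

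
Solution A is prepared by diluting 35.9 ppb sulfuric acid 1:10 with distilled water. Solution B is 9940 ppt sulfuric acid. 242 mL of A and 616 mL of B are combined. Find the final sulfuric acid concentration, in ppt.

8150 ppt

C_A = 35.9 ppb / 10 = 3.59 ppb.
C_B = 9940 ppt = 9.94 ppb.
C_mix = (C_A·V_A + C_B·V_B)/(V_A + V_B) = (3.59×242 + 9.94×616) / 858.0 = 8.15 ppb = 8150 ppt.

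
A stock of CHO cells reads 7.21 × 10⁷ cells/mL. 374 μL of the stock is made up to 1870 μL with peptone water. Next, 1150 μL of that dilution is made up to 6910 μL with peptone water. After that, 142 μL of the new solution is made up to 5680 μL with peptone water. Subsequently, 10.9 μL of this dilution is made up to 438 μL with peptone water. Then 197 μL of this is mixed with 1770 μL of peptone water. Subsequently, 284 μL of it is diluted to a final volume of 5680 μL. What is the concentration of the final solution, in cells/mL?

Overall dilution factor = 5 × 6.009 × 40 × 40.18 × 9.985 × 20 = 9.64 × 10⁶.
7.21 × 10⁷ cells/mL / 9.64 × 10⁶ = 7.48 cells/mL.

7.48 cells/mL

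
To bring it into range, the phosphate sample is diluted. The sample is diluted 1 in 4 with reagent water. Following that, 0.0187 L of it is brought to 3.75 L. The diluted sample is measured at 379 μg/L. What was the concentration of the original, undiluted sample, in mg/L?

Overall dilution factor = 4 × 200.5 = 802.
Original = 379 μg/L × 802 = 3.04 × 10⁵ μg/L = 304 mg/L.

304 mg/L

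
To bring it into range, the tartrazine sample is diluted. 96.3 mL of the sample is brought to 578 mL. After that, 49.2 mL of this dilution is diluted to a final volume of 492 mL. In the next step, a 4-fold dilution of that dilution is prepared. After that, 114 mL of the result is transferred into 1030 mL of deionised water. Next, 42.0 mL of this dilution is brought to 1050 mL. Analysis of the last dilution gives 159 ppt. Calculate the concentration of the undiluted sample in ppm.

Overall dilution factor = 6.002 × 10 × 4 × 10.04 × 25 = 6.02 × 10⁴.
Original = 159 ppt × 6.02 × 10⁴ = 9.58 × 10⁶ ppt = 9.58 ppm.

9.58 ppm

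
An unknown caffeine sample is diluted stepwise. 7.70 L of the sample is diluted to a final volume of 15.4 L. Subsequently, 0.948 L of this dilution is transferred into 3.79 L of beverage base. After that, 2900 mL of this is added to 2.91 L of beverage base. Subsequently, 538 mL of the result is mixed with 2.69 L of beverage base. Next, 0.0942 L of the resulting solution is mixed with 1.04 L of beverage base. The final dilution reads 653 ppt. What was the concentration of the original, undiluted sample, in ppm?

0.945 ppm

Overall dilution factor = 2 × 4.998 × 2.003 × 6 × 12.04 = 1447.
Original = 653 ppt × 1447 = 9.45 × 10⁵ ppt = 0.945 ppm.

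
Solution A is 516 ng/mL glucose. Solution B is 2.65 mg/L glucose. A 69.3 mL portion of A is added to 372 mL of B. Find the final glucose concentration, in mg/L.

C_B = 2.65 mg/L = 2650 ng/mL.
C_mix = (C_A·V_A + C_B·V_B)/(V_A + V_B) = (516×69.3 + 2650×372) / 441.3 = 2315 ng/mL = 2.31 mg/L.

2.31 mg/L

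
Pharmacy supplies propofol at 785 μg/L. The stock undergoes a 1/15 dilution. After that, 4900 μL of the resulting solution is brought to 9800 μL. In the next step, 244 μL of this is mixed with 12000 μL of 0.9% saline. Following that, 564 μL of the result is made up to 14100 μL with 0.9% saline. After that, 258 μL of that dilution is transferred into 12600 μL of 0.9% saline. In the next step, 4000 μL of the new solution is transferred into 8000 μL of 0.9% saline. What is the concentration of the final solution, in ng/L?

0.140 ng/L

Overall dilution factor = 15 × 2 × 50.18 × 25 × 49.84 × 3 = 5.63 × 10⁶.
785 μg/L / 5.63 × 10⁶ = 1.40 × 10⁻⁴ μg/L = 0.140 ng/L.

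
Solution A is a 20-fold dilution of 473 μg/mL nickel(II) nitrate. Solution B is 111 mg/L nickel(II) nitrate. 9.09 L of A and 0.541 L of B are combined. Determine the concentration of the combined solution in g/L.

0.0286 g/L

C_A = 473 μg/mL / 20 = 23.7 μg/mL.
C_B = 111 mg/L = 111 μg/mL.
C_mix = (C_A·V_A + C_B·V_B)/(V_A + V_B) = (23.7×9.09 + 111×0.541) / 9.631 = 28.6 μg/mL = 0.0286 g/L.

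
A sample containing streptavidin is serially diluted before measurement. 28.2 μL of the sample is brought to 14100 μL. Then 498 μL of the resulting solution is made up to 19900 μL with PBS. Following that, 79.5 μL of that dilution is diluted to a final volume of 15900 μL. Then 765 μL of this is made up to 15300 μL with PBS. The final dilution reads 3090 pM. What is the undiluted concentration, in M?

Overall dilution factor = 500 × 39.96 × 200 × 20 = 7.99 × 10⁷.
Original = 3090 pM × 7.99 × 10⁷ = 2.47 × 10¹¹ pM = 0.247 M.

0.247 M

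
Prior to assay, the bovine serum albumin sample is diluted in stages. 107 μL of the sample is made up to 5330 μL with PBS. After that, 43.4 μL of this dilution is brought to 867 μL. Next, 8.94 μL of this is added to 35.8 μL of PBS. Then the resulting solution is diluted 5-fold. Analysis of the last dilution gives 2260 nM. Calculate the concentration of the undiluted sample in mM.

Overall dilution factor = 49.81 × 19.98 × 5.004 × 5 = 2.49 × 10⁴.
Original = 2260 nM × 2.49 × 10⁴ = 5.63 × 10⁷ nM = 56.3 mM.

56.3 mM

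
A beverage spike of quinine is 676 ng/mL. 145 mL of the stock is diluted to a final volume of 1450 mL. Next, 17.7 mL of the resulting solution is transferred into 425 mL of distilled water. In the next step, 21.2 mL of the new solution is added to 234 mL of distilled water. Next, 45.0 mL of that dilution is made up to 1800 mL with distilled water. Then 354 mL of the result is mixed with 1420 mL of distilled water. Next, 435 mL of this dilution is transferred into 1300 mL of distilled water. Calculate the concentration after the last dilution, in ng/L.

Overall dilution factor = 10 × 25.01 × 12.04 × 40 × 5.011 × 3.989 = 2.41 × 10⁶.
676 ng/mL / 2.41 × 10⁶ = 2.81 × 10⁻⁴ ng/mL = 0.281 ng/L.

0.281 ng/L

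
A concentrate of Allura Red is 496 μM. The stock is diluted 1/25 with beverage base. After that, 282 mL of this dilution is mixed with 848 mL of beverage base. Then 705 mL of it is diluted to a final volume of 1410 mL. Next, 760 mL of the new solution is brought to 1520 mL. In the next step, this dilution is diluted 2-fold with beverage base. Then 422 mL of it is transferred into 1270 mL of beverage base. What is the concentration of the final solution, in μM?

0.154 μM

Overall dilution factor = 25 × 4.007 × 2 × 2 × 2 × 4.009 = 3213.
496 μM / 3213 = 0.154 μM.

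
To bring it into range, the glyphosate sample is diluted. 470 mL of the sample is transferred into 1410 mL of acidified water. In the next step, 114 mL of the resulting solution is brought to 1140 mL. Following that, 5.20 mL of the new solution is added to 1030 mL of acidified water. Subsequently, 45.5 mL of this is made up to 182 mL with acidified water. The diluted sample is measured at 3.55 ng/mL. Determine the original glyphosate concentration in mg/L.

Overall dilution factor = 4 × 10 × 199.1 × 4 = 3.19 × 10⁴.
Original = 3.55 ng/mL × 3.19 × 10⁴ = 1.13 × 10⁵ ng/mL = 113 mg/L.

113 mg/L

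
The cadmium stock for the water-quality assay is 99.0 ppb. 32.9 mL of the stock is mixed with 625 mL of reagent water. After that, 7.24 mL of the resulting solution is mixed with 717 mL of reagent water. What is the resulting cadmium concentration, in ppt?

Overall dilution factor = 20.00 × 100.0 = 2000.
99.0 ppb / 2000 = 0.0495 ppb = 49.5 ppt.

49.5 ppt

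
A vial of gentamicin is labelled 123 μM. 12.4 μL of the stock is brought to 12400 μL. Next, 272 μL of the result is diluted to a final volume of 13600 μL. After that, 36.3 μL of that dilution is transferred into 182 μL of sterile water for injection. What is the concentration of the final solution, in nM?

Overall dilution factor = 1000 × 50 × 6.014 = 3.01 × 10⁵.
123 μM / 3.01 × 10⁵ = 4.09 × 10⁻⁴ μM = 0.409 nM.

0.409 nM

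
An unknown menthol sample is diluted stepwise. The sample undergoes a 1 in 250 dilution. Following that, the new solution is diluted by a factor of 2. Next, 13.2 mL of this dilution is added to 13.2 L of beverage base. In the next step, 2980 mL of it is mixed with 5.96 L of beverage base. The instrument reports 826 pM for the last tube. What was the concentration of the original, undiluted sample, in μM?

Overall dilution factor = 250 × 2 × 1001 × 3 = 1.50 × 10⁶.
Original = 826 pM × 1.50 × 10⁶ = 1.24 × 10⁹ pM = 1240 μM.

1240 μM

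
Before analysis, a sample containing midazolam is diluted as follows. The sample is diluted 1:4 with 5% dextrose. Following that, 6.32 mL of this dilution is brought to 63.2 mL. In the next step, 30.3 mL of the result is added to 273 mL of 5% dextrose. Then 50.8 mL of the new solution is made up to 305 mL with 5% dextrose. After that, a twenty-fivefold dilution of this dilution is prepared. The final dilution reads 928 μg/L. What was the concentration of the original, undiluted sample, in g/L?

55.8 g/L

Overall dilution factor = 4 × 10 × 10.01 × 6.004 × 25 = 6.01 × 10⁴.
Original = 928 μg/L × 6.01 × 10⁴ = 5.58 × 10⁷ μg/L = 55.8 g/L.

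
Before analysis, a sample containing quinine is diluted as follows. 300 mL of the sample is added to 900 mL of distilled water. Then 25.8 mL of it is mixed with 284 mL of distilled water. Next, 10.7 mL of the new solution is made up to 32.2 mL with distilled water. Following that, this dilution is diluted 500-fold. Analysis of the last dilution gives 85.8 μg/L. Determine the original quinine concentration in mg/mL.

Overall dilution factor = 4 × 12.01 × 3.009 × 500 = 7.23 × 10⁴.
Original = 85.8 μg/L × 7.23 × 10⁴ = 6.20 × 10⁶ μg/L = 6.20 mg/mL.

6.20 mg/mL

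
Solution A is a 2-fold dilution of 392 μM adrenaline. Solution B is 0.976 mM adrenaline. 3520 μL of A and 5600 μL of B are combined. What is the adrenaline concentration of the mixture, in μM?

675 μM

C_A = 392 μM / 2 = 196 μM.
C_B = 0.976 mM = 976 μM.
C_mix = (C_A·V_A + C_B·V_B)/(V_A + V_B) = (196×3520 + 976×5600) / 9120 = 675 μM.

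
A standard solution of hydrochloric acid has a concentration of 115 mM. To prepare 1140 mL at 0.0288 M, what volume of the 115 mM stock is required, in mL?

285 mL

0.0288 M = 28.8 mM.
V₁ = C₂V₂/C₁ = 28.8 × 1140 / 115 = 285 mL.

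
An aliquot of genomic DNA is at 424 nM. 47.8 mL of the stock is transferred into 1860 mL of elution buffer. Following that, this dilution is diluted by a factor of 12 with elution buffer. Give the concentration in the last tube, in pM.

Overall dilution factor = 39.91 × 12 = 479.
424 nM / 479 = 0.885 nM = 885 pM.

885 pM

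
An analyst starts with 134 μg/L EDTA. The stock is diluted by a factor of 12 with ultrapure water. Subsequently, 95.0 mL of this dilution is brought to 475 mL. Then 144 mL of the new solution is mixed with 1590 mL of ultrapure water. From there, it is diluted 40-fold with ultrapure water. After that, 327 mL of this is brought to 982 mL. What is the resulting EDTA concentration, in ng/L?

Overall dilution factor = 12 × 5 × 12.04 × 40 × 3.003 = 8.68 × 10⁴.
134 μg/L / 8.68 × 10⁴ = 1.54 × 10⁻³ μg/L = 1.54 ng/L.

1.54 ng/L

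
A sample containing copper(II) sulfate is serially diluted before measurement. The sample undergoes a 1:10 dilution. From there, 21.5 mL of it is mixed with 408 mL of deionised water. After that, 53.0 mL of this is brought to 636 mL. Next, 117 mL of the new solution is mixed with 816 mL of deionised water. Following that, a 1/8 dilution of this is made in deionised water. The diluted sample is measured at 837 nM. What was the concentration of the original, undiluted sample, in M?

0.128 M

Overall dilution factor = 10 × 19.98 × 12 × 7.974 × 8 = 1.53 × 10⁵.
Original = 837 nM × 1.53 × 10⁵ = 1.28 × 10⁸ nM = 0.128 M.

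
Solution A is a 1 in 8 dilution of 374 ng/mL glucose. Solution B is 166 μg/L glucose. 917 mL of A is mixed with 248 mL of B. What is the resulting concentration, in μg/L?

C_A = 374 ng/mL / 8 = 46.8 ng/mL.
C_B = 166 μg/L = 166 ng/mL.
C_mix = (C_A·V_A + C_B·V_B)/(V_A + V_B) = (46.8×917 + 166×248) / 1165 = 72.1 ng/mL = 72.1 μg/L.

72.1 μg/L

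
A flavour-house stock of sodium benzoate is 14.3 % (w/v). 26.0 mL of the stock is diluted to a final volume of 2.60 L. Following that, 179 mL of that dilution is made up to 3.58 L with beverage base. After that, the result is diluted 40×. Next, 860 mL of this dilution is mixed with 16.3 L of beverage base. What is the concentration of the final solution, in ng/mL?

89.6 ng/mL

Overall dilution factor = 100 × 20 × 40 × 19.95 = 1.60 × 10⁶.
14.3 % (w/v) / 1.60 × 10⁶ = 8.96 × 10⁻⁶ % (w/v) = 89.6 ng/mL.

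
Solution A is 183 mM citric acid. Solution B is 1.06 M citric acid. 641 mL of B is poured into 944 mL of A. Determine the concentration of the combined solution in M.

C_B = 1.06 M = 1060 mM.
C_mix = (C_A·V_A + C_B·V_B)/(V_A + V_B) = (183×944 + 1060×641) / 1585 = 538 mM = 0.538 M.

0.538 M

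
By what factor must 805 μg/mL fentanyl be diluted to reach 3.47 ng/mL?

Factor = C₀/C_target = 805 μg/mL / 3.47 ng/mL = 2.32 × 10⁵.

2.32 × 10⁵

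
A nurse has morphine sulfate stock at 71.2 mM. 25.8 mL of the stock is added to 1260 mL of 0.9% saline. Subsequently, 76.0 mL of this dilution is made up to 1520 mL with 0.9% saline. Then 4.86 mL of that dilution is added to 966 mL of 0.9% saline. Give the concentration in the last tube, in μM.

0.358 μM

Overall dilution factor = 49.84 × 20 × 199.8 = 1.99 × 10⁵.
71.2 mM / 1.99 × 10⁵ = 3.58 × 10⁻⁴ mM = 0.358 μM.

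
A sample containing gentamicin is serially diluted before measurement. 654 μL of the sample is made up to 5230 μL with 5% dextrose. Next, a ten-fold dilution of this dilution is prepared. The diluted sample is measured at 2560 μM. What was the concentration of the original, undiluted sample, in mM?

205 mM

Overall dilution factor = 7.997 × 10 = 80.0.
Original = 2560 μM × 80.0 = 2.05 × 10⁵ μM = 205 mM.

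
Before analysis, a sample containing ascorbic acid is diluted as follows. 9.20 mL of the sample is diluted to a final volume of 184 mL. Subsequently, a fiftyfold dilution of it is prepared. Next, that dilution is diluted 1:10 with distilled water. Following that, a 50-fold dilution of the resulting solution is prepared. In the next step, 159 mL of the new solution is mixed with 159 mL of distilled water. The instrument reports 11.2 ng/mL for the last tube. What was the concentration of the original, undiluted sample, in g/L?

Overall dilution factor = 20 × 50 × 10 × 50 × 2 = 1.00 × 10⁶.
Original = 11.2 ng/mL × 1.00 × 10⁶ = 1.12 × 10⁷ ng/mL = 11.2 g/L.

11.2 g/L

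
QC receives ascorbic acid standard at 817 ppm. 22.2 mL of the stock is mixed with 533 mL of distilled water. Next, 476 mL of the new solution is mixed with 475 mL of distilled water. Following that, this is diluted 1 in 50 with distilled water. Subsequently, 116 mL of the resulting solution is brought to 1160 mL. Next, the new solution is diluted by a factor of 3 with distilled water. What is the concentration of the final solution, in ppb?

10.9 ppb

Overall dilution factor = 25.01 × 1.998 × 50 × 10 × 3 = 7.49 × 10⁴.
817 ppm / 7.49 × 10⁴ = 0.0109 ppm = 10.9 ppb.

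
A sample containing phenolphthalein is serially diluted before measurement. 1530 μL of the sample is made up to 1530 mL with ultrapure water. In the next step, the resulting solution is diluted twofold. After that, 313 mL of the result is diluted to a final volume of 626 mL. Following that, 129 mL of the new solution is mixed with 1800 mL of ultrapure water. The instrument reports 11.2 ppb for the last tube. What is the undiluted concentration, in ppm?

Overall dilution factor = 1000 × 2 × 2 × 14.95 = 5.98 × 10⁴.
Original = 11.2 ppb × 5.98 × 10⁴ = 6.70 × 10⁵ ppb = 670 ppm.

670 ppm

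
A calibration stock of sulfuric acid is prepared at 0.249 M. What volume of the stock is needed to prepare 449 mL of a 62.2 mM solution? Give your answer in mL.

62.2 mM = 0.0622 M.
V₁ = C₂V₂/C₁ = 0.0622 × 449 / 0.249 = 112 mL.

112 mL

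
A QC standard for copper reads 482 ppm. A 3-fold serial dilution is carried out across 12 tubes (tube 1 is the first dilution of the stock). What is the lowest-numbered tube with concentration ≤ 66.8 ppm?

tube 2

Tube n has concentration 482 ppm / 3ⁿ.
Need 3ⁿ ≥ 482 ppm / 66.8 ppm = 7.22, so n ≥ 1.80.
First such tube: n = 2.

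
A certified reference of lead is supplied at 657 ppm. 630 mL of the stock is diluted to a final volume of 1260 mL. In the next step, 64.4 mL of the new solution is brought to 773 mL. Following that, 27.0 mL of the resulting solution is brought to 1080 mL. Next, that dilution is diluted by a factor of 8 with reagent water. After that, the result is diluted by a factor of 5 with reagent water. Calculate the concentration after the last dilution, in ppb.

Overall dilution factor = 2 × 12.00 × 40 × 8 × 5 = 3.84 × 10⁴.
657 ppm / 3.84 × 10⁴ = 0.0171 ppm = 17.1 ppb.

17.1 ppb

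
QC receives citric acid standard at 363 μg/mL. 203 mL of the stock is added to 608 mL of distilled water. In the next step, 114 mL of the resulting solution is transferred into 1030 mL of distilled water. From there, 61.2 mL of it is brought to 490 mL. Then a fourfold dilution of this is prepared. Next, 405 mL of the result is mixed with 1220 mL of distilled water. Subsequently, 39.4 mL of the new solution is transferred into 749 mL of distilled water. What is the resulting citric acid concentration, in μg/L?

3.52 μg/L

Overall dilution factor = 3.995 × 10.04 × 8.007 × 4 × 4.012 × 20.01 = 1.03 × 10⁵.
363 μg/mL / 1.03 × 10⁵ = 3.52 × 10⁻³ μg/mL = 3.52 μg/L.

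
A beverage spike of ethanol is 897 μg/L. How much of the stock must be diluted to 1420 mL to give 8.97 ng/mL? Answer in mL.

8.97 ng/mL = 8.97 μg/L.
V₁ = C₂V₂/C₁ = 8.97 × 1420 / 897 = 14.2 mL.

14.2 mL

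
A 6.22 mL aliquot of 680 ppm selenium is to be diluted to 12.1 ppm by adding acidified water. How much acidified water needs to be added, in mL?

343 mL

V₂ = C₁V₁/C₂ = 680 × 6.22 / 12.1 = 350 mL.
Diluent to add = V₂ − V₁ = 350 − 6.22 = 343 mL.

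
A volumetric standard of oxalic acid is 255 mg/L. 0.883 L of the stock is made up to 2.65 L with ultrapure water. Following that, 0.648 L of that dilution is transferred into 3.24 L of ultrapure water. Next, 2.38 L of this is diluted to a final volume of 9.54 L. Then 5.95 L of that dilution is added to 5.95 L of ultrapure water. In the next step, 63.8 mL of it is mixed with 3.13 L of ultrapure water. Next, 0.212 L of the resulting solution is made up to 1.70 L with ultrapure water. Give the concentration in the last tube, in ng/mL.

4.40 ng/mL

Overall dilution factor = 3.001 × 6 × 4.008 × 2 × 50.06 × 8.019 = 5.79 × 10⁴.
255 mg/L / 5.79 × 10⁴ = 4.40 × 10⁻³ mg/L = 4.40 ng/mL.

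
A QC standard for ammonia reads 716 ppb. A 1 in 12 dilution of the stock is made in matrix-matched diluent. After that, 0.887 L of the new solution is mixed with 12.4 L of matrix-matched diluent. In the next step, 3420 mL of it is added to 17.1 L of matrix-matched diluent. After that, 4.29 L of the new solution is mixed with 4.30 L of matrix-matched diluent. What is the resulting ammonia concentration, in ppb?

Overall dilution factor = 12 × 14.98 × 6 × 2.002 = 2160.
716 ppb / 2160 = 0.332 ppb.

0.332 ppb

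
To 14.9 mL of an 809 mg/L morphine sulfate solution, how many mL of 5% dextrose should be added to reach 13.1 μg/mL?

13.1 μg/mL = 13.1 mg/L.
V₂ = C₁V₁/C₂ = 809 × 14.9 / 13.1 = 920 mL.
Diluent to add = V₂ − V₁ = 920 − 14.9 = 905 mL.

905 mL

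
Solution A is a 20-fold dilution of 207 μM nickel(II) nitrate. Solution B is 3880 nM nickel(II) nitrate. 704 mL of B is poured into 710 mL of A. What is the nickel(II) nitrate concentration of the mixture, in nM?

7130 nM

C_A = 207 μM / 20 = 10.3 μM.
C_B = 3880 nM = 3.88 μM.
C_mix = (C_A·V_A + C_B·V_B)/(V_A + V_B) = (10.3×710 + 3.88×704) / 1414 = 7.13 μM = 7130 nM.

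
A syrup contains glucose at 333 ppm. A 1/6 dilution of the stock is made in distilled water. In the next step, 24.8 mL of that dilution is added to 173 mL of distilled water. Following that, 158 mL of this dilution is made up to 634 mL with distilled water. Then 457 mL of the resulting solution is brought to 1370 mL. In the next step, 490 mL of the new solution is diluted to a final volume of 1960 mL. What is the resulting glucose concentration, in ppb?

Overall dilution factor = 6 × 7.976 × 4.013 × 2.998 × 4 = 2303.
333 ppm / 2303 = 0.145 ppm = 145 ppb.

145 ppb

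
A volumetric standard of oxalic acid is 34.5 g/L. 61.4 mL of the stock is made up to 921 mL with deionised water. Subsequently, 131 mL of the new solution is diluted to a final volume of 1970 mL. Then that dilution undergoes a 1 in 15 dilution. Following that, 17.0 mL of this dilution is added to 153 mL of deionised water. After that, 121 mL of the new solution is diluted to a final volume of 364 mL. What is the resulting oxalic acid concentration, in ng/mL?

Overall dilution factor = 15 × 15.04 × 15 × 10 × 3.008 = 1.02 × 10⁵.
34.5 g/L / 1.02 × 10⁵ = 3.39 × 10⁻⁴ g/L = 339 ng/mL.

339 ng/mL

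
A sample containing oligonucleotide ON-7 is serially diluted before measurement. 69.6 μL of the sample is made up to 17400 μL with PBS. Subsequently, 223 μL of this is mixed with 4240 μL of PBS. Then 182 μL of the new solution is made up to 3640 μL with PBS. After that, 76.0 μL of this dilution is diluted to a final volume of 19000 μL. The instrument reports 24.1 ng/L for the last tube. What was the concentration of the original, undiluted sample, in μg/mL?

Overall dilution factor = 250 × 20.01 × 20 × 250 = 2.50 × 10⁷.
Original = 24.1 ng/L × 2.50 × 10⁷ = 6.03 × 10⁸ ng/L = 603 μg/mL.

603 μg/mL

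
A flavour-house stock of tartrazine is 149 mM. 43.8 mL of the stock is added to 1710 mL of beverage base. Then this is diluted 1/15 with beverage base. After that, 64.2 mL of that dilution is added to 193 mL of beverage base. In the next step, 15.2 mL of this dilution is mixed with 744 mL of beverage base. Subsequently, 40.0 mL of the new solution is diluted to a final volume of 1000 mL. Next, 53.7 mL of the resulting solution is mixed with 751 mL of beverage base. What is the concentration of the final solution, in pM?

Overall dilution factor = 40.04 × 15 × 4.006 × 49.95 × 25 × 14.99 = 4.50 × 10⁷.
149 mM / 4.50 × 10⁷ = 3.31 × 10⁻⁶ mM = 3310 pM.

3310 pM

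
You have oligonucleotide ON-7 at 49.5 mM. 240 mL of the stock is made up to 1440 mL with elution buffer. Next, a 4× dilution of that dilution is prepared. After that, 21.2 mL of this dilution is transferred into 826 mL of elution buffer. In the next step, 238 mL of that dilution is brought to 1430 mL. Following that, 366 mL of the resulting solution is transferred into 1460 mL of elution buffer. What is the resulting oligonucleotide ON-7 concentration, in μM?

1.72 μM

Overall dilution factor = 6 × 4 × 39.96 × 6.008 × 4.989 = 2.88 × 10⁴.
49.5 mM / 2.88 × 10⁴ = 1.72 × 10⁻³ mM = 1.72 μM.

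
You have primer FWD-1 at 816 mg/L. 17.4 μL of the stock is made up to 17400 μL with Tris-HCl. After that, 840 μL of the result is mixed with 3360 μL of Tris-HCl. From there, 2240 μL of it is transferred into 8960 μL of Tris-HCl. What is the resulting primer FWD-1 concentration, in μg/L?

Overall dilution factor = 1000 × 5 × 5 = 2.50 × 10⁴.
816 mg/L / 2.50 × 10⁴ = 0.0326 mg/L = 32.6 μg/L.

32.6 μg/L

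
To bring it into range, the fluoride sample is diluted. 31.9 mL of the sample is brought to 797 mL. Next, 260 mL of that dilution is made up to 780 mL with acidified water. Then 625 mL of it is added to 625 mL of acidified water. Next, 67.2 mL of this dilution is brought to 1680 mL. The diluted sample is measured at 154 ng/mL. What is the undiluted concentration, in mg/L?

Overall dilution factor = 24.98 × 3 × 2 × 25 = 3748.
Original = 154 ng/mL × 3748 = 5.77 × 10⁵ ng/mL = 577 mg/L.

577 mg/L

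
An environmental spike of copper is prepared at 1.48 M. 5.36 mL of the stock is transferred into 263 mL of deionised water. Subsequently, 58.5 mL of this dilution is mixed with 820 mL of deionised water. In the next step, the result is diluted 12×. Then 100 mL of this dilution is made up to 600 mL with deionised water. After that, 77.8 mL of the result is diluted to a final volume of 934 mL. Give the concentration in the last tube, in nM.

2280 nM

Overall dilution factor = 50.07 × 15.02 × 12 × 6 × 12.01 = 6.50 × 10⁵.
1.48 M / 6.50 × 10⁵ = 2.28 × 10⁻⁶ M = 2280 nM.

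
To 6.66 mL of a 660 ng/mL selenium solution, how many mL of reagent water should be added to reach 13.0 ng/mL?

V₂ = C₁V₁/C₂ = 660 × 6.66 / 13.0 = 338 mL.
Diluent to add = V₂ − V₁ = 338 − 6.66 = 331 mL.

331 mL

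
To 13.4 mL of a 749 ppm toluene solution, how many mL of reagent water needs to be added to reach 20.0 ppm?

V₂ = C₁V₁/C₂ = 749 × 13.4 / 20.0 = 502 mL.
Diluent to add = V₂ − V₁ = 502 − 13.4 = 488 mL.

488 mL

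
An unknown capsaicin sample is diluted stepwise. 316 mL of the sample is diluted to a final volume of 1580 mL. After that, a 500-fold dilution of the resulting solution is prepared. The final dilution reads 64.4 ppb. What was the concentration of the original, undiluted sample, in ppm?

161 ppm

Overall dilution factor = 5 × 500 = 2500.
Original = 64.4 ppb × 2500 = 1.61 × 10⁵ ppb = 161 ppm.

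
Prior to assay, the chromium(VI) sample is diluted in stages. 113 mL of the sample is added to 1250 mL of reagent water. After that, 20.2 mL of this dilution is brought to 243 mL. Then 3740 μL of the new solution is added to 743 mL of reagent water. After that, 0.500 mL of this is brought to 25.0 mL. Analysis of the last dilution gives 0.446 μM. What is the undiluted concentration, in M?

0.646 M

Overall dilution factor = 12.06 × 12.03 × 199.7 × 50 = 1.45 × 10⁶.
Original = 0.446 μM × 1.45 × 10⁶ = 6.46 × 10⁵ μM = 0.646 M.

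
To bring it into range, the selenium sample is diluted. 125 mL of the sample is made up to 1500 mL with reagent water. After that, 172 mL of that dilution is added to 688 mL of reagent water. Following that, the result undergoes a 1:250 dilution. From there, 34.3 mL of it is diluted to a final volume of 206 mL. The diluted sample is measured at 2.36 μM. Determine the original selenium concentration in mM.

213 mM

Overall dilution factor = 12 × 5 × 250 × 6.006 = 9.01 × 10⁴.
Original = 2.36 μM × 9.01 × 10⁴ = 2.13 × 10⁵ μM = 213 mM.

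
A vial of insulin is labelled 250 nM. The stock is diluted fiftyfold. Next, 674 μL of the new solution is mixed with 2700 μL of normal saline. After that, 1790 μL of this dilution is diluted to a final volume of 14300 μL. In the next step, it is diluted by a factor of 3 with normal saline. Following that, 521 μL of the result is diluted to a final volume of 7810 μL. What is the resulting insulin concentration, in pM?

2.78 pM

Overall dilution factor = 50 × 5.006 × 7.989 × 3 × 14.99 = 8.99 × 10⁴.
250 nM / 8.99 × 10⁴ = 2.78 × 10⁻³ nM = 2.78 pM.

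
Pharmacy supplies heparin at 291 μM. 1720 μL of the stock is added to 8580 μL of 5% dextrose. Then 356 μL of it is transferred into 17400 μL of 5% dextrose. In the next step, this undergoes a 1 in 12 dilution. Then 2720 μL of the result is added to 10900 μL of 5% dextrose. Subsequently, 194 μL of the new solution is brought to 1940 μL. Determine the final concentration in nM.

Overall dilution factor = 5.988 × 49.88 × 12 × 5.007 × 10 = 1.79 × 10⁵.
291 μM / 1.79 × 10⁵ = 1.62 × 10⁻³ μM = 1.62 nM.

1.62 nM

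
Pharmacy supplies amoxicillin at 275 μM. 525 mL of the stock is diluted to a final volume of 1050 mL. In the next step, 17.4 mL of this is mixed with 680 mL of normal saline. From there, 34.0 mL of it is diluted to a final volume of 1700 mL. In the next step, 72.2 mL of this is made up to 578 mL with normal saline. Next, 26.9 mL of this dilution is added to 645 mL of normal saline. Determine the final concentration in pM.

343 pM

Overall dilution factor = 2 × 40.08 × 50 × 8.006 × 24.98 = 8.01 × 10⁵.
275 μM / 8.01 × 10⁵ = 3.43 × 10⁻⁴ μM = 343 pM.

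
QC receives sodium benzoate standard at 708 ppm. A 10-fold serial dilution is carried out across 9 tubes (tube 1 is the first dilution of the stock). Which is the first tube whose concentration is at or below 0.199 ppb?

Tube n has concentration 708 ppm / 10ⁿ.
Need 10ⁿ ≥ 708 ppm / 0.199 ppb = 3.56 × 10⁶, so n ≥ 6.55.
First such tube: n = 7.

tube 7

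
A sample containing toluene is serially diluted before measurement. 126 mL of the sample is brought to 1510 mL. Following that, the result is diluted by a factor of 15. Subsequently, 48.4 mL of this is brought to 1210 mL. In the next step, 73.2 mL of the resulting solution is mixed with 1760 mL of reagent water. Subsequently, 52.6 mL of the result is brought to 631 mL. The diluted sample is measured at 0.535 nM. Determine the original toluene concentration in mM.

0.722 mM

Overall dilution factor = 11.98 × 15 × 25 × 25.04 × 12.00 = 1.35 × 10⁶.
Original = 0.535 nM × 1.35 × 10⁶ = 7.22 × 10⁵ nM = 0.722 mM.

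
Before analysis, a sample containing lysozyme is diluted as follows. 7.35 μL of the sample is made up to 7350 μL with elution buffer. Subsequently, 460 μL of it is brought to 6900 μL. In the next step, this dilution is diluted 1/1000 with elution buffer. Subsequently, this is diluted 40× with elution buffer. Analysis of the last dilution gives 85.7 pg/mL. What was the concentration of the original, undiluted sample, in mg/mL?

51.4 mg/mL

Overall dilution factor = 1000 × 15 × 1000 × 40 = 6.00 × 10⁸.
Original = 85.7 pg/mL × 6.00 × 10⁸ = 5.14 × 10¹⁰ pg/mL = 51.4 mg/mL.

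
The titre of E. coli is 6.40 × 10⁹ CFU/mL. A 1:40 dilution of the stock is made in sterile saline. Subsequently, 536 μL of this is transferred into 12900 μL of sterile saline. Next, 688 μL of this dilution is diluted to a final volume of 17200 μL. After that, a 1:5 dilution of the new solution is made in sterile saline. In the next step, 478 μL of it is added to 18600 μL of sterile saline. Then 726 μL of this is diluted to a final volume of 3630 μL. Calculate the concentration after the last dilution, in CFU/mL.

256 CFU/mL

Overall dilution factor = 40 × 25.07 × 25 × 5 × 39.91 × 5 = 2.50 × 10⁷.
6.40 × 10⁹ CFU/mL / 2.50 × 10⁷ = 256 CFU/mL.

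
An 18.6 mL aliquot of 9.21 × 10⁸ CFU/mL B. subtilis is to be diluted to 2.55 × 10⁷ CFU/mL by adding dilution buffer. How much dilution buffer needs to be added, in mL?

653 mL

V₂ = C₁V₁/C₂ = 9.21 × 10⁸ × 18.6 / 2.55 × 10⁷ = 672 mL.
Diluent to add = V₂ − V₁ = 672 − 18.6 = 653 mL.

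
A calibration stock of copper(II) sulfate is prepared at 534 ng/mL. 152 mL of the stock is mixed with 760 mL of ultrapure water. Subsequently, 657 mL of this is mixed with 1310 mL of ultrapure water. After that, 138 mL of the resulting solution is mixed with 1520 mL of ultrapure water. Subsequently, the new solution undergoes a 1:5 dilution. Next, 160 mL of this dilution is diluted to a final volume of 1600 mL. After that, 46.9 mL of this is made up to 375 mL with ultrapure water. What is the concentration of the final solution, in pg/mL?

Overall dilution factor = 6 × 2.994 × 12.01 × 5 × 10 × 7.996 = 8.63 × 10⁴.
534 ng/mL / 8.63 × 10⁴ = 6.19 × 10⁻³ ng/mL = 6.19 pg/mL.

6.19 pg/mL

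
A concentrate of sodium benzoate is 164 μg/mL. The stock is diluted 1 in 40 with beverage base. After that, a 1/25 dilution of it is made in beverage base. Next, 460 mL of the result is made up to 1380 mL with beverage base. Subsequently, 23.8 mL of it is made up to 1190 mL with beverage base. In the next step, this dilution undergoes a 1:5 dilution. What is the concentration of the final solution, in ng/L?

Overall dilution factor = 40 × 25 × 3 × 50 × 5 = 7.50 × 10⁵.
164 μg/mL / 7.50 × 10⁵ = 2.19 × 10⁻⁴ μg/mL = 219 ng/L.

219 ng/L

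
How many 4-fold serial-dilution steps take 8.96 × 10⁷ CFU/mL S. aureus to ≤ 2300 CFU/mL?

8

Need 4ⁿ ≥ 3.90 × 10⁴, so n ≥ log(3.90 × 10⁴)/log(4) = 7.62.
Minimum whole steps: n = 8.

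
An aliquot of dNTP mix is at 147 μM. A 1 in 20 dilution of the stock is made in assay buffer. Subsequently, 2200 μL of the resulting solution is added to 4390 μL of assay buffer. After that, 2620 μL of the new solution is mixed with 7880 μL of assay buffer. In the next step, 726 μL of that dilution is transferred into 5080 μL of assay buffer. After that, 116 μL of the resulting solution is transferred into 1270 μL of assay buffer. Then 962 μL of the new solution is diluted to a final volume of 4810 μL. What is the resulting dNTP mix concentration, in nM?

1.28 nM

Overall dilution factor = 20 × 2.995 × 4.008 × 7.997 × 11.95 × 5 = 1.15 × 10⁵.
147 μM / 1.15 × 10⁵ = 1.28 × 10⁻³ μM = 1.28 nM.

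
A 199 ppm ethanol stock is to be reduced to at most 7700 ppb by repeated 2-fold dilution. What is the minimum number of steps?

Need 2ⁿ ≥ 25.8, so n ≥ log(25.8)/log(2) = 4.69.
Minimum whole steps: n = 5.

5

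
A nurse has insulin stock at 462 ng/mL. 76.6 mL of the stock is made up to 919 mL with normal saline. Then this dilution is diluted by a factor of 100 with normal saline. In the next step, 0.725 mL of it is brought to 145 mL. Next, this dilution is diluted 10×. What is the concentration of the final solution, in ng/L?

0.193 ng/L

Overall dilution factor = 12.00 × 100 × 200 × 10 = 2.40 × 10⁶.
462 ng/mL / 2.40 × 10⁶ = 1.93 × 10⁻⁴ ng/mL = 0.193 ng/L.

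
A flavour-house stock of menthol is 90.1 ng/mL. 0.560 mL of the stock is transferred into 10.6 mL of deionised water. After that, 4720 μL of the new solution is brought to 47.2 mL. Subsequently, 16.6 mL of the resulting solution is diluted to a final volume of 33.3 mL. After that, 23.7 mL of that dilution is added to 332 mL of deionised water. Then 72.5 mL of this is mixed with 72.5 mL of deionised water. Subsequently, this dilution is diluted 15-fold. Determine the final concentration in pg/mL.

Overall dilution factor = 19.93 × 10 × 2.006 × 15.01 × 2 × 15 = 1.80 × 10⁵.
90.1 ng/mL / 1.80 × 10⁵ = 5.01 × 10⁻⁴ ng/mL = 0.501 pg/mL.

0.501 pg/mL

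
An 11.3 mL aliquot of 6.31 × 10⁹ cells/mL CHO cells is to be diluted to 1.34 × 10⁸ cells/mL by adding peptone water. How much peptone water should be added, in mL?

V₂ = C₁V₁/C₂ = 6.31 × 10⁹ × 11.3 / 1.34 × 10⁸ = 532 mL.
Diluent to add = V₂ − V₁ = 532 − 11.3 = 521 mL.

521 mL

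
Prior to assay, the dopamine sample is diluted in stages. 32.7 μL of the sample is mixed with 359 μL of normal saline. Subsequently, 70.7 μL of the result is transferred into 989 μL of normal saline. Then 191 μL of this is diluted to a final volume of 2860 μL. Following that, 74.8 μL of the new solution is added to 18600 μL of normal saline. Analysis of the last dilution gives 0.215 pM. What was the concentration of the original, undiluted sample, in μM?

0.144 μM

Overall dilution factor = 11.98 × 14.99 × 14.97 × 249.7 = 6.71 × 10⁵.
Original = 0.215 pM × 6.71 × 10⁵ = 1.44 × 10⁵ pM = 0.144 μM.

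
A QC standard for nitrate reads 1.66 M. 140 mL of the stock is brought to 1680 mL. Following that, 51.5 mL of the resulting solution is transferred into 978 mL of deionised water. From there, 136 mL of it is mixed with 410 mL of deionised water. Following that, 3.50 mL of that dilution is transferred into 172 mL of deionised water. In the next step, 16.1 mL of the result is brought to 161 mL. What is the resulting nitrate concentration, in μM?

3.44 μM

Overall dilution factor = 12 × 19.99 × 4.015 × 50.14 × 10 = 4.83 × 10⁵.
1.66 M / 4.83 × 10⁵ = 3.44 × 10⁻⁶ M = 3.44 μM.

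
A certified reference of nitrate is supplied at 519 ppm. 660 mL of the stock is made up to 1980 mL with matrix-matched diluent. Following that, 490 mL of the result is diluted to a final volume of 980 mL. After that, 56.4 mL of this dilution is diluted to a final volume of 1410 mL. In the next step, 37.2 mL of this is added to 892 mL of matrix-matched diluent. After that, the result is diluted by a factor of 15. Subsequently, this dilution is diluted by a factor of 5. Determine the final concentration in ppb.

1.85 ppb

Overall dilution factor = 3 × 2 × 25 × 24.98 × 15 × 5 = 2.81 × 10⁵.
519 ppm / 2.81 × 10⁵ = 1.85 × 10⁻³ ppm = 1.85 ppb.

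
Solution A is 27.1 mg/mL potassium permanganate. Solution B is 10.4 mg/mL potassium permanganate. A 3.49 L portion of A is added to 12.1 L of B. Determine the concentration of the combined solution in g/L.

14.1 g/L

C_mix = (C_A·V_A + C_B·V_B)/(V_A + V_B) = (27.1×3.49 + 10.4×12.1) / 15.59 = 14.1 mg/mL = 14.1 g/L.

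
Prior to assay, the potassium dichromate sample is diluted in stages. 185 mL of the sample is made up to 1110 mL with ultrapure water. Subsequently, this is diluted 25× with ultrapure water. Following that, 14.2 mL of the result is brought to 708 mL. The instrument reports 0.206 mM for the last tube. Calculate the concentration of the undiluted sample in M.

1.54 M

Overall dilution factor = 6 × 25 × 49.86 = 7479.
Original = 0.206 mM × 7479 = 1541 mM = 1.54 M.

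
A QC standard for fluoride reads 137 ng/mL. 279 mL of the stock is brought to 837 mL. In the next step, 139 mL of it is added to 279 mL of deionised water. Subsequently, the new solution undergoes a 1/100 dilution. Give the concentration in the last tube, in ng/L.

152 ng/L

Overall dilution factor = 3 × 3.007 × 100 = 902.
137 ng/mL / 902 = 0.152 ng/mL = 152 ng/L.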